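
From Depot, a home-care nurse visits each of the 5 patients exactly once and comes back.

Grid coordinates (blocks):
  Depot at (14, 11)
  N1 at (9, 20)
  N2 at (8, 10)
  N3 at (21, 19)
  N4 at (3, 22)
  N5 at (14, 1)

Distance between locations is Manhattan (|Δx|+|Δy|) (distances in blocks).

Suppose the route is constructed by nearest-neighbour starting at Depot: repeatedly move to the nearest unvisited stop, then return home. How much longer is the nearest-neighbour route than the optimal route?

Excess over optimum: 4 blocks.

From Depot: N2=7, N5=10, N1=14, N3=15, N4=22 → choose N2 (7).
From N2: N1=11, N5=15, N4=17, N3=22 → choose N1 (11).
From N1: N4=8, N3=13, N5=24 → choose N4 (8).
From N4: N3=21, N5=32 → choose N3 (21).
From N3: N5=25 → choose N5 (25).
NN route Depot → N2 → N1 → N4 → N3 → N5 → Depot costs 82.
Optimal: Depot → N3 → N1 → N4 → N2 → N5 → Depot costs 78 (by enumerating all 60 distinct tours).
Excess = 82 − 78 = 4.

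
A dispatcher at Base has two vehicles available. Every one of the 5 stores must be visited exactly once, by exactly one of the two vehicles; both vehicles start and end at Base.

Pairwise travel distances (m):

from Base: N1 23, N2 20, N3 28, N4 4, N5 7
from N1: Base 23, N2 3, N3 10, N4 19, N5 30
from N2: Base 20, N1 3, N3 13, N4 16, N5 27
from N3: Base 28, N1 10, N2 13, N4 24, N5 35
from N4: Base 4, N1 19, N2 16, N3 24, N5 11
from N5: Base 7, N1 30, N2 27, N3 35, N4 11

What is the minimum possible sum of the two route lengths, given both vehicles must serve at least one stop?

Minimum combined distance: 75 m.

Try each way of splitting the stops between the two vehicles (each non-empty) and, for each split, find the best tour for each vehicle:
  {N1} + {N2, N3, N4, N5}: 46 + 75 = 121
  {N2} + {N1, N3, N4, N5}: 40 + 75 = 115
  {N1, N2} + {N3, N4, N5}: 46 + 70 = 116
  {N3} + {N1, N2, N4, N5}: 56 + 60 = 116
  {N1, N3} + {N2, N4, N5}: 61 + 54 = 115
  {N2, N3} + {N1, N4, N5}: 61 + 60 = 121
  … (15 splits in total)
  {N1, N2, N3, N4} + {N5}: 61 + 14 = 75  ← best
Best: vehicle 1 Base → N2 → N1 → N3 → N4 → Base = 61; vehicle 2 Base → N5 → Base = 14; combined 75.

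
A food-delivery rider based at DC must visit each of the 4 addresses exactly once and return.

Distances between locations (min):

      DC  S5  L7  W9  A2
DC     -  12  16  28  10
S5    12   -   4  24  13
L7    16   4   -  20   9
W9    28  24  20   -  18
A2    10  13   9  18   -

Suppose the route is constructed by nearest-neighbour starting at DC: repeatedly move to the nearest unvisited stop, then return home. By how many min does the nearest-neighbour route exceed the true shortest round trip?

From DC: A2=10, S5=12, L7=16, W9=28 → choose A2 (10).
From A2: L7=9, S5=13, W9=18 → choose L7 (9).
From L7: S5=4, W9=20 → choose S5 (4).
From S5: W9=24 → choose W9 (24).
NN route DC → A2 → L7 → S5 → W9 → DC costs 75.
Optimal: DC → S5 → L7 → W9 → A2 → DC costs 64 (by enumerating all 12 distinct tours).
Excess = 75 − 64 = 11.

The nearest-neighbour route is 11 min longer than optimal.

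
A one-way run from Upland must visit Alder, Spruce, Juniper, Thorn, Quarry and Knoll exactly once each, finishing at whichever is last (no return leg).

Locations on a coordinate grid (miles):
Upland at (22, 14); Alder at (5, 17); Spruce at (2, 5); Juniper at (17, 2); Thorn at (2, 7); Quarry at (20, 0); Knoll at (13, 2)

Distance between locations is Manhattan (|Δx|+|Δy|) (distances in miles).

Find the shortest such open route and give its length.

Shortest open route: 54 miles.

There are 6! = 720 possible orderings.
Upland → Alder → Spruce → Juniper → Thorn → Quarry → Knoll: 20+15+18+20+25+9 = 107
Upland → Alder → Spruce → Juniper → Thorn → Knoll → Quarry: 20+15+18+20+16+9 = 98
Upland → Alder → Spruce → Juniper → Quarry → Thorn → Knoll: 20+15+18+5+25+16 = 99
Upland → Alder → Spruce → Juniper → Quarry → Knoll → Thorn: 20+15+18+5+9+16 = 83
Upland → Alder → Spruce → Juniper → Knoll → Thorn → Quarry: 20+15+18+4+16+25 = 98
Upland → Alder → Spruce → Juniper → Knoll → Quarry → Thorn: 20+15+18+4+9+25 = 91
Upland → Alder → Spruce → Thorn → Juniper → Quarry → Knoll: 20+15+2+20+5+9 = 71
Upland → Alder → Spruce → Thorn → Juniper → Knoll → Quarry: 20+15+2+20+4+9 = 70
… (712 more)
Upland → Quarry → Juniper → Knoll → Spruce → Thorn → Alder: 16+5+4+14+2+13 = 54  ← best
The minimum is 54.
One shortest path: Upland → Quarry → Juniper → Knoll → Spruce → Thorn → Alder.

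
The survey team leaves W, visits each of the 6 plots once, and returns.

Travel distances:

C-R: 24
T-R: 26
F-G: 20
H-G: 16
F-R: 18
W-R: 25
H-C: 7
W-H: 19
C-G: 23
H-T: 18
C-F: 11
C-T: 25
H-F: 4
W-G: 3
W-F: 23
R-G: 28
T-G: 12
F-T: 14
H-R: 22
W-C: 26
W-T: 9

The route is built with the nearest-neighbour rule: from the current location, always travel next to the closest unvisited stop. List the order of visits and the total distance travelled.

From W: distances to unvisited — G=3, T=9, H=19, F=23, R=25, C=26. Nearest is G (3).
From G: distances to unvisited — T=12, H=16, F=20, C=23, R=28. Nearest is T (12).
From T: distances to unvisited — F=14, H=18, C=25, R=26. Nearest is F (14).
From F: distances to unvisited — H=4, C=11, R=18. Nearest is H (4).
From H: distances to unvisited — C=7, R=22. Nearest is C (7).
From C: distances to unvisited — R=24. Nearest is R (24).
Return R→W: 25.
Total = 3 + 12 + 14 + 4 + 7 + 24 + 25 = 89.

89 along W → G → T → F → H → C → R → W.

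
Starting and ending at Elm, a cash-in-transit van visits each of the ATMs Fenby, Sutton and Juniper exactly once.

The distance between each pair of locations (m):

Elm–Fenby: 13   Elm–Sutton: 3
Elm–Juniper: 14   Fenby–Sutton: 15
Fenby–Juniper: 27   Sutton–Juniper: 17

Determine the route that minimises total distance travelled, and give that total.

There are 3 distinct closed tours to check (reversals are equivalent).
Elm→Fenby→Sutton→Juniper→Elm: 13+15+17+14 = 59
Elm→Fenby→Juniper→Sutton→Elm: 13+27+17+3 = 60
Elm→Sutton→Fenby→Juniper→Elm: 3+15+27+14 = 59
The minimum is 59.
One optimal route: Elm → Fenby → Sutton → Juniper → Elm (or its reverse).

Minimum total distance: 59 m.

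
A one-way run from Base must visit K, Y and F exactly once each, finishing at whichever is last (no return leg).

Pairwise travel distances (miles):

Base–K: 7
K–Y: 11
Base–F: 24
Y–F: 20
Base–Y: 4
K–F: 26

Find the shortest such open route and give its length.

Shortest open route: 38 miles.

There are 3! = 6 possible orderings.
Base → K → Y → F: 7+11+20 = 38
Base → K → F → Y: 7+26+20 = 53
Base → Y → K → F: 4+11+26 = 41
Base → Y → F → K: 4+20+26 = 50
Base → F → K → Y: 24+26+11 = 61
Base → F → Y → K: 24+20+11 = 55
The minimum is 38.
One shortest path: Base → K → Y → F.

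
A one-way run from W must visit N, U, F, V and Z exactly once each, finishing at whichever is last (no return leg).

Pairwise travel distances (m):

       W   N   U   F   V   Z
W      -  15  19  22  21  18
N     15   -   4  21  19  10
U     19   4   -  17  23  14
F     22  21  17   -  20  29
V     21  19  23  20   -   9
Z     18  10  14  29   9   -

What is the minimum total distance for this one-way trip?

There are 5! = 120 possible orderings.
W → N → U → F → V → Z: 15+4+17+20+9 = 65
W → N → U → F → Z → V: 15+4+17+29+9 = 74
W → N → U → V → F → Z: 15+4+23+20+29 = 91
W → N → U → V → Z → F: 15+4+23+9+29 = 80
W → N → U → Z → F → V: 15+4+14+29+20 = 82
W → N → U → Z → V → F: 15+4+14+9+20 = 62
W → N → F → U → V → Z: 15+21+17+23+9 = 85
W → N → F → U → Z → V: 15+21+17+14+9 = 76
W → N → F → V → U → Z: 15+21+20+23+14 = 93
W → N → F → V → Z → U: 15+21+20+9+14 = 79
W → N → F → Z → U → V: 15+21+29+14+23 = 102
W → N → F → Z → V → U: 15+21+29+9+23 = 97
W → N → V → U → F → Z: 15+19+23+17+29 = 103
W → N → V → U → Z → F: 15+19+23+14+29 = 100
… (106 more)
W → V → Z → N → U → F: 21+9+10+4+17 = 61  ← best
The minimum is 61.
One shortest path: W → V → Z → N → U → F.

Minimum one-way distance = 61 m.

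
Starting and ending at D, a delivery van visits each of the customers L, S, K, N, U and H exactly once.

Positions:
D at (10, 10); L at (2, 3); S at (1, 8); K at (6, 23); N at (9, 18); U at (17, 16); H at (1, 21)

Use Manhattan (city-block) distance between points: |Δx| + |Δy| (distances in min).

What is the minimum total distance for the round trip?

72 min — the shortest possible round trip.

There are 360 distinct closed tours to check (reversals are equivalent).
D → L → S → K → N → U → H → D: 15+6+20+8+10+21+20 = 100
D → L → S → K → N → H → U → D: 15+6+20+8+11+21+13 = 94
D → L → S → K → U → N → H → D: 15+6+20+18+10+11+20 = 100
D → L → S → K → U → H → N → D: 15+6+20+18+21+11+9 = 100
D → L → S → K → H → N → U → D: 15+6+20+7+11+10+13 = 82
D → L → S → K → H → U → N → D: 15+6+20+7+21+10+9 = 88
D → L → S → N → K → U → H → D: 15+6+18+8+18+21+20 = 106
D → L → S → N → K → H → U → D: 15+6+18+8+7+21+13 = 88
… (352 more)
D → L → S → H → K → N → U → D: 15+6+13+7+8+10+13 = 72  ← best
The minimum is 72.
One optimal route: D → L → S → H → K → N → U → D (or its reverse).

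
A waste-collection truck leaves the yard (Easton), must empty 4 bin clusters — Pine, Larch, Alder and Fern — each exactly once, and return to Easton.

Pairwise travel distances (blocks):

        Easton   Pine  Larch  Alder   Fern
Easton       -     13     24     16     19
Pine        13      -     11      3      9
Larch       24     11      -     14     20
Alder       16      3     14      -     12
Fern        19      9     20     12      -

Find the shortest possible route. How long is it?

With 4 stops there are 4!/2 = 12 distinct round trips (a route and its reverse cost the same).
Easton→Pine→Larch→Alder→Fern→Easton: 13+11+14+12+19 = 69
Easton→Pine→Larch→Fern→Alder→Easton: 13+11+20+12+16 = 72
Easton→Pine→Alder→Larch→Fern→Easton: 13+3+14+20+19 = 69
Easton→Pine→Alder→Fern→Larch→Easton: 13+3+12+20+24 = 72
Easton→Pine→Fern→Larch→Alder→Easton: 13+9+20+14+16 = 72
Easton→Pine→Fern→Alder→Larch→Easton: 13+9+12+14+24 = 72
Easton→Larch→Pine→Alder→Fern→Easton: 24+11+3+12+19 = 69
Easton→Larch→Pine→Fern→Alder→Easton: 24+11+9+12+16 = 72
Easton→Larch→Alder→Pine→Fern→Easton: 24+14+3+9+19 = 69
Easton→Larch→Fern→Pine→Alder→Easton: 24+20+9+3+16 = 72
Easton→Alder→Pine→Larch→Fern→Easton: 16+3+11+20+19 = 69
Easton→Alder→Larch→Pine→Fern→Easton: 16+14+11+9+19 = 69
The minimum is 69.
One optimal route: Easton → Pine → Larch → Alder → Fern → Easton (or its reverse).

69 blocks — the shortest possible round trip.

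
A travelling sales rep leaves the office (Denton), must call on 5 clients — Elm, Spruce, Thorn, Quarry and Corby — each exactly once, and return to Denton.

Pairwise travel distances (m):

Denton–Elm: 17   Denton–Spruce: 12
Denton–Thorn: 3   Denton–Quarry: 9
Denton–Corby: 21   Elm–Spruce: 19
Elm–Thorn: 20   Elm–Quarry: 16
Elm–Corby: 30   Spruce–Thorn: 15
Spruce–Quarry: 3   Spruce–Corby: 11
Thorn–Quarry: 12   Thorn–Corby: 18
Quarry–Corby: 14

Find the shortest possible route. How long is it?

Minimum total distance: 68 m.

There are 60 distinct closed tours to check (reversals are equivalent).
Denton-Elm-Spruce-Thorn-Quarry-Corby-Denton: 17+19+15+12+14+21 = 98
Denton-Elm-Spruce-Thorn-Corby-Quarry-Denton: 17+19+15+18+14+9 = 92
Denton-Elm-Spruce-Quarry-Thorn-Corby-Denton: 17+19+3+12+18+21 = 90
Denton-Elm-Spruce-Quarry-Corby-Thorn-Denton: 17+19+3+14+18+3 = 74
Denton-Elm-Spruce-Corby-Thorn-Quarry-Denton: 17+19+11+18+12+9 = 86
Denton-Elm-Spruce-Corby-Quarry-Thorn-Denton: 17+19+11+14+12+3 = 76
Denton-Elm-Thorn-Spruce-Quarry-Corby-Denton: 17+20+15+3+14+21 = 90
Denton-Elm-Thorn-Spruce-Corby-Quarry-Denton: 17+20+15+11+14+9 = 86
Denton-Elm-Thorn-Quarry-Spruce-Corby-Denton: 17+20+12+3+11+21 = 84
Denton-Elm-Thorn-Quarry-Corby-Spruce-Denton: 17+20+12+14+11+12 = 86
Denton-Elm-Thorn-Corby-Spruce-Quarry-Denton: 17+20+18+11+3+9 = 78
Denton-Elm-Thorn-Corby-Quarry-Spruce-Denton: 17+20+18+14+3+12 = 84
Denton-Elm-Quarry-Spruce-Thorn-Corby-Denton: 17+16+3+15+18+21 = 90
Denton-Elm-Quarry-Spruce-Corby-Thorn-Denton: 17+16+3+11+18+3 = 68
… (46 more)
The minimum is 68.
One optimal route: Denton → Elm → Quarry → Spruce → Corby → Thorn → Denton (or its reverse).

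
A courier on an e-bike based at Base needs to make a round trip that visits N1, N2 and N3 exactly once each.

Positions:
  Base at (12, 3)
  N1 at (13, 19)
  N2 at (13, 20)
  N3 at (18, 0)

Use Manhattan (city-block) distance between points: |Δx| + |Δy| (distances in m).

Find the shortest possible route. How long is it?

Shortest round trip = 52 m.

There are 3 distinct closed tours to check (reversals are equivalent).
Base→N1→N2→N3→Base: 17+1+25+9 = 52
Base→N1→N3→N2→Base: 17+24+25+18 = 84
Base→N2→N1→N3→Base: 18+1+24+9 = 52
The minimum is 52.
One optimal route: Base → N1 → N2 → N3 → Base (or its reverse).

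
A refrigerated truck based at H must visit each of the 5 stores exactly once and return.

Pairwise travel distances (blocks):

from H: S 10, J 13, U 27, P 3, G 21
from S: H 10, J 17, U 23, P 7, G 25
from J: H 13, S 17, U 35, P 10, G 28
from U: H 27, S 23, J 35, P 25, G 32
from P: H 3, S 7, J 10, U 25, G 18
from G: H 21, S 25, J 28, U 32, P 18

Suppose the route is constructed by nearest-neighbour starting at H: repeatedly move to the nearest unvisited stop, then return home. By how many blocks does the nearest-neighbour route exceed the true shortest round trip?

H: P=3, S=10, J=13, G=21, U=27 ⇒ P
P: S=7, J=10, G=18, U=25 ⇒ S
S: J=17, U=23, G=25 ⇒ J
J: G=28, U=35 ⇒ G
G: U=32 ⇒ U
NN route H → P → S → J → G → U → H costs 114.
Optimal: H → S → U → G → J → P → H costs 106 (by enumerating all 60 distinct tours).
Excess = 114 − 106 = 8.

Excess over optimum: 8 blocks.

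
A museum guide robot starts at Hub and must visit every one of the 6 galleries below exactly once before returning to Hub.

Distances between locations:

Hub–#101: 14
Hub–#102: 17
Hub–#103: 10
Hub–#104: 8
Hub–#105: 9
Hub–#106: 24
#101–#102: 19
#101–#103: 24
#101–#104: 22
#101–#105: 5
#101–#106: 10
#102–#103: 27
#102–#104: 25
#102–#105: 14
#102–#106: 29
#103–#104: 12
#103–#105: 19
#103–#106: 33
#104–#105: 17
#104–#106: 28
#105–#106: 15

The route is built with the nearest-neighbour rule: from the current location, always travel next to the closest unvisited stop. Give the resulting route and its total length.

From Hub: distances to unvisited — #104=8, #105=9, #103=10, #101=14, #102=17, #106=24. Nearest is #104 (8).
From #104: distances to unvisited — #103=12, #105=17, #101=22, #102=25, #106=28. Nearest is #103 (12).
From #103: distances to unvisited — #105=19, #101=24, #102=27, #106=33. Nearest is #105 (19).
From #105: distances to unvisited — #101=5, #102=14, #106=15. Nearest is #101 (5).
From #101: distances to unvisited — #106=10, #102=19. Nearest is #106 (10).
From #106: distances to unvisited — #102=29. Nearest is #102 (29).
Return #102→Hub: 17.
Total = 8 + 12 + 19 + 5 + 10 + 29 + 17 = 100.

Nearest-neighbour total = 100; route Hub → #104 → #103 → #105 → #101 → #106 → #102 → Hub.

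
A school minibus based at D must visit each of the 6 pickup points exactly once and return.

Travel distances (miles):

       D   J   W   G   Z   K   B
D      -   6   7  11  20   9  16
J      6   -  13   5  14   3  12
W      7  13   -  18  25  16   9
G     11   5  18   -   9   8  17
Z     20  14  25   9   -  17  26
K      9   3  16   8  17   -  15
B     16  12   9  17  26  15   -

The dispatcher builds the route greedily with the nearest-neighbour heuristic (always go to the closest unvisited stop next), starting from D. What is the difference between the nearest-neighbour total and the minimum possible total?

D: J=6, W=7, K=9, G=11, B=16, Z=20 ⇒ J
J: K=3, G=5, B=12, W=13, Z=14 ⇒ K
K: G=8, B=15, W=16, Z=17 ⇒ G
G: Z=9, B=17, W=18 ⇒ Z
Z: W=25, B=26 ⇒ W
W: B=9 ⇒ B
NN route D → J → K → G → Z → W → B → D costs 76.
Optimal: D → J → G → Z → K → B → W → D costs 68 (by enumerating all 360 distinct tours).
Excess = 76 − 68 = 8.

The nearest-neighbour route is 8 miles longer than optimal.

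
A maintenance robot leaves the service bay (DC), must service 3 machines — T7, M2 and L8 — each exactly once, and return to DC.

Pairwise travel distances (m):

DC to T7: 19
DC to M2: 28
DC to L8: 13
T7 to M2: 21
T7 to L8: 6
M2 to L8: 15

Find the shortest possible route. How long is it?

There are 3 distinct closed tours to check (reversals are equivalent).
DC - T7 - M2 - L8 - DC: 19+21+15+13 = 68
DC - T7 - L8 - M2 - DC: 19+6+15+28 = 68
DC - M2 - T7 - L8 - DC: 28+21+6+13 = 68
The minimum is 68.
One optimal route: DC → T7 → M2 → L8 → DC (or its reverse).

Shortest round trip = 68 m.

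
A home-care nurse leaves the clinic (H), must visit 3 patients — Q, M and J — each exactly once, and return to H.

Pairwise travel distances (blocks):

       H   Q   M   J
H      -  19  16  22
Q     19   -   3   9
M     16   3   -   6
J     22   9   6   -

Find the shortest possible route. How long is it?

There are 3 distinct closed tours to check (reversals are equivalent).
H-Q-M-J-H: 19+3+6+22 = 50
H-Q-J-M-H: 19+9+6+16 = 50
H-M-Q-J-H: 16+3+9+22 = 50
The minimum is 50.
One optimal route: H → Q → M → J → H (or its reverse).

50 blocks — the shortest possible round trip.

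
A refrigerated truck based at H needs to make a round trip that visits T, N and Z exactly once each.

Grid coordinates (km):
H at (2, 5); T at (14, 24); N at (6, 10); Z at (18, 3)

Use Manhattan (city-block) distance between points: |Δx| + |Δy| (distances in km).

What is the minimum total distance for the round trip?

74 km — the shortest possible round trip.

With 3 stops there are 3!/2 = 3 distinct round trips (a route and its reverse cost the same).
H→T→N→Z→H: 31+22+19+18 = 90
H→T→Z→N→H: 31+25+19+9 = 84
H→N→T→Z→H: 9+22+25+18 = 74
The minimum is 74.
One optimal route: H → N → T → Z → H (or its reverse).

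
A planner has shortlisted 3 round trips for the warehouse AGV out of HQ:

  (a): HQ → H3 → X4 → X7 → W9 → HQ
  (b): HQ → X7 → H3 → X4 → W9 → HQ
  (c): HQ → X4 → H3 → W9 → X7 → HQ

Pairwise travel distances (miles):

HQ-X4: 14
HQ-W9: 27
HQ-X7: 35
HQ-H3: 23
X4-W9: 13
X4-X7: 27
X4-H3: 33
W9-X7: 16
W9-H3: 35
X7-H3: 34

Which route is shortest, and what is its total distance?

126 miles — (a) is the shortest.

(a): 23 + 33 + 27 + 16 + 27 = 126
(b): 35 + 34 + 33 + 13 + 27 = 142
(c): 14 + 33 + 35 + 16 + 35 = 133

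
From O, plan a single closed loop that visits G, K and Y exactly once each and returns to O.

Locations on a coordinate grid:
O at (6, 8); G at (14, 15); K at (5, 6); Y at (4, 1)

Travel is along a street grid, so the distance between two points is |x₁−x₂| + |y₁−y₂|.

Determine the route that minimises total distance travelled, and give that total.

With 3 stops there are 3!/2 = 3 distinct round trips (a route and its reverse cost the same).
O → G → K → Y → O: 15+18+6+9 = 48
O → G → Y → K → O: 15+24+6+3 = 48
O → K → G → Y → O: 3+18+24+9 = 54
The minimum is 48.
One optimal route: O → G → K → Y → O (or its reverse).

Minimum total distance: 48.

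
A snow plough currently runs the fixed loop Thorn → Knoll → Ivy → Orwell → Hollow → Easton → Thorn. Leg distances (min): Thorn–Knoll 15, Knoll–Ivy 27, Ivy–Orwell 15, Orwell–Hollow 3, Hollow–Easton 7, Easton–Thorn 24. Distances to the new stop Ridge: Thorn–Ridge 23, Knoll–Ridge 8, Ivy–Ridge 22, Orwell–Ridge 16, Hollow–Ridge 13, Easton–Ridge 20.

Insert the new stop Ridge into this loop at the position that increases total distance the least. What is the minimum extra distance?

Insertion cost between consecutive stops i–j is d(i,Ridge) + d(Ridge,j) − d(i,j):
  between Thorn and Knoll: 23 + 8 − 15 = 16
  between Knoll and Ivy: 8 + 22 − 27 = 3
  between Ivy and Orwell: 22 + 16 − 15 = 23
  between Orwell and Hollow: 16 + 13 − 3 = 26
  between Hollow and Easton: 13 + 20 − 7 = 26
  between Easton and Thorn: 20 + 23 − 24 = 19
Cheapest insertion is between Knoll and Ivy, adding 3.
New total = 91 + 3 = 94.

Adding 3 min by placing Ridge on the Knoll–Ivy leg.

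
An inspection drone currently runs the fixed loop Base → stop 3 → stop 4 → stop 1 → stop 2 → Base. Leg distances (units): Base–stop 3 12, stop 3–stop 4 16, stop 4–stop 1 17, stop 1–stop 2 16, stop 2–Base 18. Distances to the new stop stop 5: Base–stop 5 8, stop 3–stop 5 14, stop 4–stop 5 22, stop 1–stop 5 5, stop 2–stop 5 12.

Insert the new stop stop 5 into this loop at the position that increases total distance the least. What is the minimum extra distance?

Adding 1 by placing stop 5 on the stop 1–stop 2 leg.

Insertion cost between consecutive stops i–j is d(i,stop 5) + d(stop 5,j) − d(i,j):
  between Base and stop 3: 8 + 14 − 12 = 10
  between stop 3 and stop 4: 14 + 22 − 16 = 20
  between stop 4 and stop 1: 22 + 5 − 17 = 10
  between stop 1 and stop 2: 5 + 12 − 16 = 1
  between stop 2 and Base: 12 + 8 − 18 = 2
Cheapest insertion is between stop 1 and stop 2, adding 1.
New total = 79 + 1 = 80.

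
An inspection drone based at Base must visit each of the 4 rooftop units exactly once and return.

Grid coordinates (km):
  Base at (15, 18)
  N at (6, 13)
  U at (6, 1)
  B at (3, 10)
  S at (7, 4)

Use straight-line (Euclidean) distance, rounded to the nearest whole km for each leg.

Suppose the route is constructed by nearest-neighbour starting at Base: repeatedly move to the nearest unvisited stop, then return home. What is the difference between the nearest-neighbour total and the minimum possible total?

From Base: N=10, B=14, S=16, U=19 → choose N (10).
From N: B=4, S=9, U=12 → choose B (4).
From B: S=7, U=9 → choose S (7).
From S: U=3 → choose U (3).
NN route Base → N → B → S → U → Base costs 43.
Optimal: Base → N → B → U → S → Base costs 42 (by enumerating all 12 distinct tours).
Excess = 43 − 42 = 1.

1 km longer than the optimal tour.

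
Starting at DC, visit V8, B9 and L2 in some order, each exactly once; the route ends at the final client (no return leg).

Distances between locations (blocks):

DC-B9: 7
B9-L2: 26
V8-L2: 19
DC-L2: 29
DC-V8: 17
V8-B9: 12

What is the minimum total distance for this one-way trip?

There are 3! = 6 possible orderings.
DC → V8 → B9 → L2: 17+12+26 = 55
DC → V8 → L2 → B9: 17+19+26 = 62
DC → B9 → V8 → L2: 7+12+19 = 38
DC → B9 → L2 → V8: 7+26+19 = 52
DC → L2 → V8 → B9: 29+19+12 = 60
DC → L2 → B9 → V8: 29+26+12 = 67
The minimum is 38.
One shortest path: DC → B9 → V8 → L2.

38 blocks — the minimum one-way total.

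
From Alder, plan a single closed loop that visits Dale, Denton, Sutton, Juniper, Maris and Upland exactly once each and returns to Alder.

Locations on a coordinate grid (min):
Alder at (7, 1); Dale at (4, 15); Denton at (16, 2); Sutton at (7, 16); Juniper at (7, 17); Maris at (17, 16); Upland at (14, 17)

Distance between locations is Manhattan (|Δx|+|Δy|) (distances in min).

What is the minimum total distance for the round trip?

Shortest round trip = 58 min.

With 6 stops there are 6!/2 = 360 distinct round trips (a route and its reverse cost the same).
Alder → Dale → Denton → Sutton → Juniper → Maris → Upland → Alder: 17+25+23+1+11+4+23 = 104
Alder → Dale → Denton → Sutton → Juniper → Upland → Maris → Alder: 17+25+23+1+7+4+25 = 102
Alder → Dale → Denton → Sutton → Maris → Juniper → Upland → Alder: 17+25+23+10+11+7+23 = 116
Alder → Dale → Denton → Sutton → Maris → Upland → Juniper → Alder: 17+25+23+10+4+7+16 = 102
Alder → Dale → Denton → Sutton → Upland → Juniper → Maris → Alder: 17+25+23+8+7+11+25 = 116
Alder → Dale → Denton → Sutton → Upland → Maris → Juniper → Alder: 17+25+23+8+4+11+16 = 104
Alder → Dale → Denton → Juniper → Sutton → Maris → Upland → Alder: 17+25+24+1+10+4+23 = 104
Alder → Dale → Denton → Juniper → Sutton → Upland → Maris → Alder: 17+25+24+1+8+4+25 = 104
… (352 more)
Alder → Dale → Sutton → Juniper → Upland → Maris → Denton → Alder: 17+4+1+7+4+15+10 = 58  ← best
The minimum is 58.
One optimal route: Alder → Dale → Sutton → Juniper → Upland → Maris → Denton → Alder (or its reverse).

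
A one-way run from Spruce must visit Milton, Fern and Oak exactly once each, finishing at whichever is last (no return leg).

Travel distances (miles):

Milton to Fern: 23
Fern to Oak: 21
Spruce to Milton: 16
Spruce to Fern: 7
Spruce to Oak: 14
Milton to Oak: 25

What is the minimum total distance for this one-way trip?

Minimum one-way distance = 53 miles.

There are 3! = 6 possible orderings.
Spruce → Milton → Fern → Oak: 16+23+21 = 60
Spruce → Milton → Oak → Fern: 16+25+21 = 62
Spruce → Fern → Milton → Oak: 7+23+25 = 55
Spruce → Fern → Oak → Milton: 7+21+25 = 53
Spruce → Oak → Milton → Fern: 14+25+23 = 62
Spruce → Oak → Fern → Milton: 14+21+23 = 58
The minimum is 53.
One shortest path: Spruce → Fern → Oak → Milton.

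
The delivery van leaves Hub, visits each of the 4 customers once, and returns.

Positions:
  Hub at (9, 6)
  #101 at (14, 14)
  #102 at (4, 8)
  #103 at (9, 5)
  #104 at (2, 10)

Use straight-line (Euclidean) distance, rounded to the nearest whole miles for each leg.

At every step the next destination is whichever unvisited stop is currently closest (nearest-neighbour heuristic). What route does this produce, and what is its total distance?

From Hub: distances to unvisited — #103=1, #102=5, #104=8, #101=9. Nearest is #103 (1).
From #103: distances to unvisited — #102=6, #104=9, #101=10. Nearest is #102 (6).
From #102: distances to unvisited — #104=3, #101=12. Nearest is #104 (3).
From #104: distances to unvisited — #101=13. Nearest is #101 (13).
Return #101→Hub: 9.
Total = 1 + 6 + 3 + 13 + 9 = 32.

32 miles along Hub → #103 → #102 → #104 → #101 → Hub.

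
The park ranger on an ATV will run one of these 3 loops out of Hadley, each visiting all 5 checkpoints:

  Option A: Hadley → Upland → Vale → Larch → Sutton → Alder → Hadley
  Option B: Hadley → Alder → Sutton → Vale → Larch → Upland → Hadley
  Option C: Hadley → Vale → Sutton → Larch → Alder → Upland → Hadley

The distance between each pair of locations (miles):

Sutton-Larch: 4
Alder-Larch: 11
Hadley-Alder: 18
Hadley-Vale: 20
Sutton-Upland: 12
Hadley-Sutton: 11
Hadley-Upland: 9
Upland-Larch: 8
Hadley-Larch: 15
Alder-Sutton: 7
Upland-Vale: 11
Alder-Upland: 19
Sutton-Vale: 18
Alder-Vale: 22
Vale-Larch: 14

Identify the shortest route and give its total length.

Shortest is Option A, total 63 miles.

Option A: 9 + 11 + 14 + 4 + 7 + 18 = 63
Option B: 18 + 7 + 18 + 14 + 8 + 9 = 74
Option C: 20 + 18 + 4 + 11 + 19 + 9 = 81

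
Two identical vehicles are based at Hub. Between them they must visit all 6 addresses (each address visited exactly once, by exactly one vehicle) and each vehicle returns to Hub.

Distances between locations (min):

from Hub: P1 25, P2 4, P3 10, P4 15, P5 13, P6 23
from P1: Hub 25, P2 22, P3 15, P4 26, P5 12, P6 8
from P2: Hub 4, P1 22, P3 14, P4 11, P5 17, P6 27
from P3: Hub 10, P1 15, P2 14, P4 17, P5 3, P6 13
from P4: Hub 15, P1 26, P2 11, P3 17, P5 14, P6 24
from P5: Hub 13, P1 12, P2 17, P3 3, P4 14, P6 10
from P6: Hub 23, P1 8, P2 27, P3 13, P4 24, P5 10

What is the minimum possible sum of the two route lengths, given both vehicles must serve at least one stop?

80 min — the smallest possible combined total.

Check every non-empty split of the stops between the two vehicles; for each half take its own optimal tour:
  {P1} + {P2, P3, P4, P5, P6}: 50 + 62 = 112
  {P2} + {P1, P3, P4, P5, P6}: 8 + 72 = 80
  {P1, P2} + {P3, P4, P5, P6}: 51 + 62 = 113
  {P3} + {P1, P2, P4, P5, P6}: 20 + 72 = 92
  {P1, P3} + {P2, P4, P5, P6}: 50 + 62 = 112
  {P2, P3} + {P1, P4, P5, P6}: 28 + 72 = 100
  … (31 splits in total)
Best: vehicle 1 Hub → P2 → Hub = 8; vehicle 2 Hub → P3 → P1 → P6 → P5 → P4 → Hub = 72; combined 80.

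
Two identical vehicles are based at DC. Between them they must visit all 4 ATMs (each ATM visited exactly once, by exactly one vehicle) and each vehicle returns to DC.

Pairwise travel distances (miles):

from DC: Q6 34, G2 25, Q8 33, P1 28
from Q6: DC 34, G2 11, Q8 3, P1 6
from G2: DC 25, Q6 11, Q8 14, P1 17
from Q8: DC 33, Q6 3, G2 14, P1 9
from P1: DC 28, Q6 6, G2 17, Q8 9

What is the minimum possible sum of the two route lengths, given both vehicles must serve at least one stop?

120 miles — the smallest possible combined total.

There are 2^3 − 1 = 7 ways to divide the 4 stops into two non-empty groups. For each, the best each vehicle can do is its own shortest tour through its group:
  {Q6} + {G2, Q8, P1}: 68 + 76 = 144
  {G2} + {Q6, Q8, P1}: 50 + 70 = 120
  {Q6, G2} + {Q8, P1}: 70 + 70 = 140
  {Q8} + {Q6, G2, P1}: 66 + 70 = 136
  {Q6, Q8} + {G2, P1}: 70 + 70 = 140
  {G2, Q8} + {Q6, P1}: 72 + 68 = 140
  … (7 splits in total)
Best: vehicle 1 DC → G2 → DC = 50; vehicle 2 DC → Q8 → Q6 → P1 → DC = 70; combined 120.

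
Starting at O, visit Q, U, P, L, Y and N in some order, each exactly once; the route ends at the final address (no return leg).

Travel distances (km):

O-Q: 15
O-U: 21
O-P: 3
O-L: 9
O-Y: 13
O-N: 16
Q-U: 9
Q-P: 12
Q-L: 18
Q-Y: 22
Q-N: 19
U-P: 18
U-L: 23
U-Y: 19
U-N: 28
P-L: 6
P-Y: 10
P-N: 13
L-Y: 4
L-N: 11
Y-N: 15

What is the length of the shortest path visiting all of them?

Minimum one-way distance = 56 km.

There are 6! = 720 possible orderings.
O → Q → U → P → L → Y → N: 15+9+18+6+4+15 = 67
O → Q → U → P → L → N → Y: 15+9+18+6+11+15 = 74
O → Q → U → P → Y → L → N: 15+9+18+10+4+11 = 67
O → Q → U → P → Y → N → L: 15+9+18+10+15+11 = 78
O → Q → U → P → N → L → Y: 15+9+18+13+11+4 = 70
O → Q → U → P → N → Y → L: 15+9+18+13+15+4 = 74
O → Q → U → L → P → Y → N: 15+9+23+6+10+15 = 78
O → Q → U → L → P → N → Y: 15+9+23+6+13+15 = 81
… (712 more)
O → P → L → Y → N → Q → U: 3+6+4+15+19+9 = 56  ← best
The minimum is 56.
One shortest path: O → P → L → Y → N → Q → U.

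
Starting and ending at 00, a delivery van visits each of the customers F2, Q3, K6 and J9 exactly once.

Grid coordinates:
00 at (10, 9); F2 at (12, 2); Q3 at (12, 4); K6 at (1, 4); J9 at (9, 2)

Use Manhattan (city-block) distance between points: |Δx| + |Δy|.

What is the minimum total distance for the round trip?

00-F2-Q3-K6-J9-00: 9+2+11+10+8 = 40
00-F2-Q3-J9-K6-00: 9+2+5+10+14 = 40
00-F2-K6-Q3-J9-00: 9+13+11+5+8 = 46
00-F2-K6-J9-Q3-00: 9+13+10+5+7 = 44
00-F2-J9-Q3-K6-00: 9+3+5+11+14 = 42
00-F2-J9-K6-Q3-00: 9+3+10+11+7 = 40
00-Q3-F2-K6-J9-00: 7+2+13+10+8 = 40
00-Q3-F2-J9-K6-00: 7+2+3+10+14 = 36
00-Q3-K6-F2-J9-00: 7+11+13+3+8 = 42
00-Q3-J9-F2-K6-00: 7+5+3+13+14 = 42
00-K6-F2-Q3-J9-00: 14+13+2+5+8 = 42
00-K6-Q3-F2-J9-00: 14+11+2+3+8 = 38
The minimum is 36.
One optimal route: 00 → Q3 → F2 → J9 → K6 → 00 (or its reverse).

Shortest round trip = 36.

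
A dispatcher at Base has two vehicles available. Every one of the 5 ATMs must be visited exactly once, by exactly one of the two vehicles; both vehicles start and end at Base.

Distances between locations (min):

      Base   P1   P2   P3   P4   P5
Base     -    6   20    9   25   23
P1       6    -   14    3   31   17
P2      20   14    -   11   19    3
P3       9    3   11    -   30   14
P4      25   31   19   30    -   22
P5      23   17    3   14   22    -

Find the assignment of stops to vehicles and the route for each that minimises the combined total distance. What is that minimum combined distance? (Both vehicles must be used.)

There are 2^4 − 1 = 15 ways to divide the 5 stops into two non-empty groups. For each, the best each vehicle can do is its own shortest tour through its group:
  {P1} + {P2, P3, P4, P5}: 12 + 70 = 82
  {P2} + {P1, P3, P4, P5}: 40 + 70 = 110
  {P1, P2} + {P3, P4, P5}: 40 + 70 = 110
  {P3} + {P1, P2, P4, P5}: 18 + 70 = 88
  {P1, P3} + {P2, P4, P5}: 18 + 70 = 88
  {P2, P3} + {P1, P4, P5}: 40 + 70 = 110
  … (15 splits in total)
Best: vehicle 1 Base → P1 → Base = 12; vehicle 2 Base → P3 → P2 → P5 → P4 → Base = 70; combined 82.

Minimum combined distance: 82 min.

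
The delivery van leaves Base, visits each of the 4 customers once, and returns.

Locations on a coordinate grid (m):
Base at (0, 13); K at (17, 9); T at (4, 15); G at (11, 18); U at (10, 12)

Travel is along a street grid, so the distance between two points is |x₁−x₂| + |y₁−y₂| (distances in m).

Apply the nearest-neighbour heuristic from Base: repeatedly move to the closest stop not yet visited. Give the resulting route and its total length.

Total distance 58 m via the nearest-neighbour route Base → T → U → G → K → Base.

From Base: distances to unvisited — T=6, U=11, G=16, K=21. Nearest is T (6).
From T: distances to unvisited — U=9, G=10, K=19. Nearest is U (9).
From U: distances to unvisited — G=7, K=10. Nearest is G (7).
From G: distances to unvisited — K=15. Nearest is K (15).
Return K→Base: 21.
Total = 6 + 9 + 7 + 15 + 21 = 58.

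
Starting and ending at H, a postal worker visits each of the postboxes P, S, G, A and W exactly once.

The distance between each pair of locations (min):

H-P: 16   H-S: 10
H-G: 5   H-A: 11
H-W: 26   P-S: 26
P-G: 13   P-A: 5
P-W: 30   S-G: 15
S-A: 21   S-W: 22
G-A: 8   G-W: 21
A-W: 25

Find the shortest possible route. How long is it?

With 5 stops there are 5!/2 = 60 distinct round trips (a route and its reverse cost the same).
H → P → S → G → A → W → H: 16+26+15+8+25+26 = 116
H → P → S → G → W → A → H: 16+26+15+21+25+11 = 114
H → P → S → A → G → W → H: 16+26+21+8+21+26 = 118
H → P → S → A → W → G → H: 16+26+21+25+21+5 = 114
H → P → S → W → G → A → H: 16+26+22+21+8+11 = 104
H → P → S → W → A → G → H: 16+26+22+25+8+5 = 102
H → P → G → S → A → W → H: 16+13+15+21+25+26 = 116
H → P → G → S → W → A → H: 16+13+15+22+25+11 = 102
H → P → G → A → S → W → H: 16+13+8+21+22+26 = 106
H → P → G → A → W → S → H: 16+13+8+25+22+10 = 94
H → P → G → W → S → A → H: 16+13+21+22+21+11 = 104
H → P → G → W → A → S → H: 16+13+21+25+21+10 = 106
H → P → A → S → G → W → H: 16+5+21+15+21+26 = 104
H → P → A → S → W → G → H: 16+5+21+22+21+5 = 90
… (46 more)
H → S → W → P → A → G → H: 10+22+30+5+8+5 = 80  ← best
The minimum is 80.
One optimal route: H → S → W → P → A → G → H (or its reverse).

Minimum total distance: 80 min.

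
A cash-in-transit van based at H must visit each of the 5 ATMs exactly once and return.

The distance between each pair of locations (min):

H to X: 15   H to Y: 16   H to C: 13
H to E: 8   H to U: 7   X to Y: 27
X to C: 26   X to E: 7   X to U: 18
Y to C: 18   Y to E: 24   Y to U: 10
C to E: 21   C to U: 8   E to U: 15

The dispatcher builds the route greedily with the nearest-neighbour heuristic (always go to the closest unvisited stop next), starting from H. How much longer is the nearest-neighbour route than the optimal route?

6 min longer than the optimal tour.

H: U=7, E=8, C=13, X=15, Y=16 ⇒ U
U: C=8, Y=10, E=15, X=18 ⇒ C
C: Y=18, E=21, X=26 ⇒ Y
Y: E=24, X=27 ⇒ E
E: X=7 ⇒ X
NN route H → U → C → Y → E → X → H costs 79.
Optimal: H → C → U → Y → X → E → H costs 73 (by enumerating all 60 distinct tours).
Excess = 79 − 73 = 6.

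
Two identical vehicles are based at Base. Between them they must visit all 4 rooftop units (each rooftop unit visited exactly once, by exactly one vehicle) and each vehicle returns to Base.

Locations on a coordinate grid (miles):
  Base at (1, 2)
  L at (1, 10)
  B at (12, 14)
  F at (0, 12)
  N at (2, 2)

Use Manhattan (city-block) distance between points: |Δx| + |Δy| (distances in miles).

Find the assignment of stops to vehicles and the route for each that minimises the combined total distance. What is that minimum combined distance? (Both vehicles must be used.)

Check every non-empty split of the stops between the two vehicles; for each half take its own optimal tour:
  {L} + {B, F, N}: 16 + 48 = 64
  {B} + {L, F, N}: 46 + 24 = 70
  {L, B} + {F, N}: 46 + 24 = 70
  {F} + {L, B, N}: 22 + 46 = 68
  {L, F} + {B, N}: 22 + 46 = 68
  {B, F} + {L, N}: 48 + 18 = 66
  … (7 splits in total)
  {L, B, F} + {N}: 48 + 2 = 50  ← best
Best: vehicle 1 Base → L → B → F → Base = 48; vehicle 2 Base → N → Base = 2; combined 50.

Minimum combined distance: 50 miles.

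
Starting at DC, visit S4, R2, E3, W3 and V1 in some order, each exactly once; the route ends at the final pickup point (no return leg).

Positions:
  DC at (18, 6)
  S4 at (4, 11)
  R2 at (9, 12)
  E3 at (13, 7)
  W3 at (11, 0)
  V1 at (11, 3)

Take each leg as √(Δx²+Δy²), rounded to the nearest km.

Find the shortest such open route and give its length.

There are 5! = 120 possible orderings.
DC → S4 → R2 → E3 → W3 → V1: 15+5+6+7+3 = 36
DC → S4 → R2 → E3 → V1 → W3: 15+5+6+4+3 = 33
DC → S4 → R2 → W3 → E3 → V1: 15+5+12+7+4 = 43
DC → S4 → R2 → W3 → V1 → E3: 15+5+12+3+4 = 39
DC → S4 → R2 → V1 → E3 → W3: 15+5+9+4+7 = 40
DC → S4 → R2 → V1 → W3 → E3: 15+5+9+3+7 = 39
DC → S4 → E3 → R2 → W3 → V1: 15+10+6+12+3 = 46
DC → S4 → E3 → R2 → V1 → W3: 15+10+6+9+3 = 43
DC → S4 → E3 → W3 → R2 → V1: 15+10+7+12+9 = 53
DC → S4 → E3 → W3 → V1 → R2: 15+10+7+3+9 = 44
DC → S4 → E3 → V1 → R2 → W3: 15+10+4+9+12 = 50
DC → S4 → E3 → V1 → W3 → R2: 15+10+4+3+12 = 44
DC → S4 → W3 → R2 → E3 → V1: 15+13+12+6+4 = 50
DC → S4 → W3 → R2 → V1 → E3: 15+13+12+9+4 = 53
… (106 more)
DC → W3 → V1 → E3 → R2 → S4: 9+3+4+6+5 = 27  ← best
The minimum is 27.
One shortest path: DC → W3 → V1 → E3 → R2 → S4.

27 km — the minimum one-way total.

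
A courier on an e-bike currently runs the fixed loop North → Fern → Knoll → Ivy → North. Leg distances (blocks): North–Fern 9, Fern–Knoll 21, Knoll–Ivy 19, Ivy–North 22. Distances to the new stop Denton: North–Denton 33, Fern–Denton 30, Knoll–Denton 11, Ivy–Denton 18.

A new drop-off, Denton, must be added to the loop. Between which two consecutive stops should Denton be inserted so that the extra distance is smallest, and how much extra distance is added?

Insertion cost between consecutive stops i–j is d(i,Denton) + d(Denton,j) − d(i,j):
  between North and Fern: 33 + 30 − 9 = 54
  between Fern and Knoll: 30 + 11 − 21 = 20
  between Knoll and Ivy: 11 + 18 − 19 = 10
  between Ivy and North: 18 + 33 − 22 = 29
Cheapest insertion is between Knoll and Ivy, adding 10.
New total = 71 + 10 = 81.

Adding 10 blocks by placing Denton on the Knoll–Ivy leg.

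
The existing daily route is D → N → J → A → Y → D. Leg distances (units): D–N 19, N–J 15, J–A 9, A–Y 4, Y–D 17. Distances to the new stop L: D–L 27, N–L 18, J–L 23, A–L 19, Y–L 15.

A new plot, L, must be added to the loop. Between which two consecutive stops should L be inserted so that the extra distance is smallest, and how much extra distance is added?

Adding 25 by placing L on the Y–D leg.

Insertion cost between consecutive stops i–j is d(i,L) + d(L,j) − d(i,j):
  between D and N: 27 + 18 − 19 = 26
  between N and J: 18 + 23 − 15 = 26
  between J and A: 23 + 19 − 9 = 33
  between A and Y: 19 + 15 − 4 = 30
  between Y and D: 15 + 27 − 17 = 25
Cheapest insertion is between Y and D, adding 25.
New total = 64 + 25 = 89.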